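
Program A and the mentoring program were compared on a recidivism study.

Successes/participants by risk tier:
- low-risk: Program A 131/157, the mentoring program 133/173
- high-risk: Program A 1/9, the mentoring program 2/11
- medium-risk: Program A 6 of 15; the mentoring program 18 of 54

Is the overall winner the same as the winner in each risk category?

Low-risk: Program A 131/157 = 83.4%, the mentoring program 133/173 = 76.9% → Program A
High-risk: Program A 1/9 = 11.1%, the mentoring program 2/11 = 18.2% → the mentoring program
Medium-risk: Program A 6/15 = 40.0%, the mentoring program 18/54 = 33.3% → Program A
Overall: Program A 138/181 = 76.2%, the mentoring program 153/238 = 64.3% → Program A
Neither sweeps: Program A wins 2 of 3 groups, the mentoring program wins 1. Program A wins overall but not every group — no Simpson reversal.

No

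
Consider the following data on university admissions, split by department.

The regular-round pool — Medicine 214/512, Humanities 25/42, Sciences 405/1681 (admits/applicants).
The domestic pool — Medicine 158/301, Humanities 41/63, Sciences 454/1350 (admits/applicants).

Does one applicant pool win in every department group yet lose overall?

Medicine: the regular-round pool 214/512 = 41.8%, the domestic pool 158/301 = 52.5% → the domestic pool
Humanities: the regular-round pool 25/42 = 59.5%, the domestic pool 41/63 = 65.1% → the domestic pool
Sciences: the regular-round pool 405/1681 = 24.1%, the domestic pool 454/1350 = 33.6% → the domestic pool
Overall: the regular-round pool 644/2235 = 28.8%, the domestic pool 653/1714 = 38.1% → the domestic pool
The domestic pool wins overall and in every department group — no reversal.

No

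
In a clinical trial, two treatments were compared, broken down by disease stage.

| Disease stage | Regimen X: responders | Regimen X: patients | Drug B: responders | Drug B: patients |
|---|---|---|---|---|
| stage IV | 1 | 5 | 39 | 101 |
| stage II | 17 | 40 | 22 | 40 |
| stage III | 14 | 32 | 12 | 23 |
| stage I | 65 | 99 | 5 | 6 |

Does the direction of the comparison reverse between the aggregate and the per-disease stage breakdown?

Stage IV: Regimen X 1/5 = 20.0%, Drug B 39/101 = 38.6% → Drug B
Stage II: Regimen X 17/40 = 42.5%, Drug B 22/40 = 55.0% → Drug B
Stage III: Regimen X 14/32 = 43.8%, Drug B 12/23 = 52.2% → Drug B
Stage I: Regimen X 65/99 = 65.7%, Drug B 5/6 = 83.3% → Drug B
Overall: Regimen X 97/176 = 55.1%, Drug B 78/170 = 45.9% → Regimen X
Drug B wins each disease group but Regimen X wins overall — the comparison reverses. Drug B's patients skew toward stage IV, which has a lower base rate.

Yes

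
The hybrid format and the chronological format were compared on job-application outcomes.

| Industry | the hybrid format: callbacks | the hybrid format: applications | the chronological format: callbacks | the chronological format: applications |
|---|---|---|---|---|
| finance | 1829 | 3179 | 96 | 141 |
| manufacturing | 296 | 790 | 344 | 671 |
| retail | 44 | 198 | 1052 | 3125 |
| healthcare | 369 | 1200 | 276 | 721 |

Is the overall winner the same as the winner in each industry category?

Finance: the hybrid format 1829/3179 = 57.5%, the chronological format 96/141 = 68.1% → the chronological format
Manufacturing: the hybrid format 296/790 = 37.5%, the chronological format 344/671 = 51.3% → the chronological format
Retail: the hybrid format 44/198 = 22.2%, the chronological format 1052/3125 = 33.7% → the chronological format
Healthcare: the hybrid format 369/1200 = 30.8%, the chronological format 276/721 = 38.3% → the chronological format
Overall: the hybrid format 2538/5367 = 47.3%, the chronological format 1768/4658 = 38.0% → the hybrid format
The chronological format wins each industry group but the hybrid format wins overall — the comparison reverses. The chronological format's applications skew toward retail, which has a lower base rate.

No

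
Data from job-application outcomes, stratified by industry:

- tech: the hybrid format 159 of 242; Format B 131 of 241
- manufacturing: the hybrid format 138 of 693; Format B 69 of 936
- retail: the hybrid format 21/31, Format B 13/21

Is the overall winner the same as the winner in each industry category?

Yes

Tech: the hybrid format 159/242 = 65.7%, Format B 131/241 = 54.4% → the hybrid format
Manufacturing: the hybrid format 138/693 = 19.9%, Format B 69/936 = 7.4% → the hybrid format
Retail: the hybrid format 21/31 = 67.7%, Format B 13/21 = 61.9% → the hybrid format
Overall: the hybrid format 318/966 = 32.9%, Format B 213/1198 = 17.8% → the hybrid format
The hybrid format wins overall and in every industry group — no reversal.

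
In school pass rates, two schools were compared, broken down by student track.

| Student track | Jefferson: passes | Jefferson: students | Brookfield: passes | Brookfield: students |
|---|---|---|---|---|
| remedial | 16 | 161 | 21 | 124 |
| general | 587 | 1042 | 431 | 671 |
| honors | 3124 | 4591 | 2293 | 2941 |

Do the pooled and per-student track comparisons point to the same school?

Yes

Remedial: Jefferson 16/161 = 9.9%, Brookfield 21/124 = 16.9% → Brookfield
General: Jefferson 587/1042 = 56.3%, Brookfield 431/671 = 64.2% → Brookfield
Honors: Jefferson 3124/4591 = 68.0%, Brookfield 2293/2941 = 78.0% → Brookfield
Overall: Jefferson 3727/5794 = 64.3%, Brookfield 2745/3736 = 73.5% → Brookfield
Brookfield wins overall and in every student group — no reversal.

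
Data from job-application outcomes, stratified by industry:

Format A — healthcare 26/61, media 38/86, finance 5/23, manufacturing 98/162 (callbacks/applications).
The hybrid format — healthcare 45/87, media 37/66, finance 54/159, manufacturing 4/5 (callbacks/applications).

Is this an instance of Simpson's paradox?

Healthcare: Format A 26/61 = 42.6%, the hybrid format 45/87 = 51.7% → the hybrid format
Media: Format A 38/86 = 44.2%, the hybrid format 37/66 = 56.1% → the hybrid format
Finance: Format A 5/23 = 21.7%, the hybrid format 54/159 = 34.0% → the hybrid format
Manufacturing: Format A 98/162 = 60.5%, the hybrid format 4/5 = 80.0% → the hybrid format
Overall: Format A 167/332 = 50.3%, the hybrid format 140/317 = 44.2% → Format A
The hybrid format wins each industry group but Format A wins overall — the comparison reverses. The hybrid format's applications skew toward finance, which has a lower base rate.

Yes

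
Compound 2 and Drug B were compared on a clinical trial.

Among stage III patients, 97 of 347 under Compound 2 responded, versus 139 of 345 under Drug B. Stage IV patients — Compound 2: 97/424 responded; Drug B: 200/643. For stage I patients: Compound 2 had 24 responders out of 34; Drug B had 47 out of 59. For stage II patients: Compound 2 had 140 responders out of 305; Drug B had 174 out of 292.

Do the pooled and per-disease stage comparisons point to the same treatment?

Stage III: Compound 2 97/347 = 28.0%, Drug B 139/345 = 40.3% → Drug B
Stage IV: Compound 2 97/424 = 22.9%, Drug B 200/643 = 31.1% → Drug B
Stage I: Compound 2 24/34 = 70.6%, Drug B 47/59 = 79.7% → Drug B
Stage II: Compound 2 140/305 = 45.9%, Drug B 174/292 = 59.6% → Drug B
Overall: Compound 2 358/1110 = 32.3%, Drug B 560/1339 = 41.8% → Drug B
Drug B wins overall and in every disease group — no reversal.

Yes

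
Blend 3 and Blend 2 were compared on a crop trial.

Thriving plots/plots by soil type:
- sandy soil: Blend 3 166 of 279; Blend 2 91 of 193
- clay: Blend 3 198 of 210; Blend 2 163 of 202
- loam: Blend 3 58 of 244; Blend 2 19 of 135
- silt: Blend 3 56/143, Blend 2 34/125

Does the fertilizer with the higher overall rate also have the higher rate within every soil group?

Yes

Sandy soil: Blend 3 166/279 = 59.5%, Blend 2 91/193 = 47.2% → Blend 3
Clay: Blend 3 198/210 = 94.3%, Blend 2 163/202 = 80.7% → Blend 3
Loam: Blend 3 58/244 = 23.8%, Blend 2 19/135 = 14.1% → Blend 3
Silt: Blend 3 56/143 = 39.2%, Blend 2 34/125 = 27.2% → Blend 3
Overall: Blend 3 478/876 = 54.6%, Blend 2 307/655 = 46.9% → Blend 3
Blend 3 wins overall and in every soil group — no reversal.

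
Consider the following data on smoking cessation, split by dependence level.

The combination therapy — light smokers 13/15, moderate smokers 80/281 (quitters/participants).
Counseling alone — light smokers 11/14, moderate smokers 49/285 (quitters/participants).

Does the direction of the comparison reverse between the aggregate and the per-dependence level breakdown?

No

Light smokers: the combination therapy 13/15 = 86.7%, counseling alone 11/14 = 78.6% → the combination therapy
Moderate smokers: the combination therapy 80/281 = 28.5%, counseling alone 49/285 = 17.2% → the combination therapy
Overall: the combination therapy 93/296 = 31.4%, counseling alone 60/299 = 20.1% → the combination therapy
The combination therapy wins overall and in every dependence group — no reversal.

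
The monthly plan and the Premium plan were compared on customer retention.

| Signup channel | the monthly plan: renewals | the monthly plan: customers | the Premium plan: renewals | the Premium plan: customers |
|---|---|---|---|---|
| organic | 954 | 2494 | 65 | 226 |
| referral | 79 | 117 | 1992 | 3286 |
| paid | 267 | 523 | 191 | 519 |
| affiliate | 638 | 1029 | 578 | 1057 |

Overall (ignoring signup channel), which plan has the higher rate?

Organic: the monthly plan 954/2494 = 38.3%, the Premium plan 65/226 = 28.8% → the monthly plan
Referral: the monthly plan 79/117 = 67.5%, the Premium plan 1992/3286 = 60.6% → the monthly plan
Paid: the monthly plan 267/523 = 51.1%, the Premium plan 191/519 = 36.8% → the monthly plan
Affiliate: the monthly plan 638/1029 = 62.0%, the Premium plan 578/1057 = 54.7% → the monthly plan
Overall: the monthly plan 1938/4163 = 46.6%, the Premium plan 2826/5088 = 55.5% → the Premium plan
(The monthly plan wins every signup group but the Premium plan wins overall — the monthly plan's customers skew toward the low-rate organic group.)

the Premium plan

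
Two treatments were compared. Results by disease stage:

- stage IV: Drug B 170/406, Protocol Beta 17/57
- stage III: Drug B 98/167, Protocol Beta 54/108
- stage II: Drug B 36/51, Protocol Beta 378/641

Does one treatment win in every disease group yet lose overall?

Yes

Stage IV: Drug B 170/406 = 41.9%, Protocol Beta 17/57 = 29.8% → Drug B
Stage III: Drug B 98/167 = 58.7%, Protocol Beta 54/108 = 50.0% → Drug B
Stage II: Drug B 36/51 = 70.6%, Protocol Beta 378/641 = 59.0% → Drug B
Overall: Drug B 304/624 = 48.7%, Protocol Beta 449/806 = 55.7% → Protocol Beta
Drug B wins each disease group but Protocol Beta wins overall — the comparison reverses. Drug B's patients skew toward stage IV, which has a lower base rate.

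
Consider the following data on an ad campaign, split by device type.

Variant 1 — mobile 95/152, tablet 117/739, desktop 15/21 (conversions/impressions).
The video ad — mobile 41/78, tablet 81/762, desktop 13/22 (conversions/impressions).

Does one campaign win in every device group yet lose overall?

Mobile: Variant 1 95/152 = 62.5%, the video ad 41/78 = 52.6% → Variant 1
Tablet: Variant 1 117/739 = 15.8%, the video ad 81/762 = 10.6% → Variant 1
Desktop: Variant 1 15/21 = 71.4%, the video ad 13/22 = 59.1% → Variant 1
Overall: Variant 1 227/912 = 24.9%, the video ad 135/862 = 15.7% → Variant 1
Variant 1 wins overall and in every device group — no reversal.

No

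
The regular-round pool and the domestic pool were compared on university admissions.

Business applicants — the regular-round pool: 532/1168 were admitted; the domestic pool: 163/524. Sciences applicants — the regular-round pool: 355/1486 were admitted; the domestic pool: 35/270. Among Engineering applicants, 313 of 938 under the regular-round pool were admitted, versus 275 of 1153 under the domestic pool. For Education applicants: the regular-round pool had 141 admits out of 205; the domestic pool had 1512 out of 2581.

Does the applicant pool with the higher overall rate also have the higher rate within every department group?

No

Business: the regular-round pool 532/1168 = 45.5%, the domestic pool 163/524 = 31.1% → the regular-round pool
Sciences: the regular-round pool 355/1486 = 23.9%, the domestic pool 35/270 = 13.0% → the regular-round pool
Engineering: the regular-round pool 313/938 = 33.4%, the domestic pool 275/1153 = 23.9% → the regular-round pool
Education: the regular-round pool 141/205 = 68.8%, the domestic pool 1512/2581 = 58.6% → the regular-round pool
Overall: the regular-round pool 1341/3797 = 35.3%, the domestic pool 1985/4528 = 43.8% → the domestic pool
The regular-round pool wins each department group but the domestic pool wins overall — the comparison reverses. The regular-round pool's applicants skew toward Sciences, which has a lower base rate.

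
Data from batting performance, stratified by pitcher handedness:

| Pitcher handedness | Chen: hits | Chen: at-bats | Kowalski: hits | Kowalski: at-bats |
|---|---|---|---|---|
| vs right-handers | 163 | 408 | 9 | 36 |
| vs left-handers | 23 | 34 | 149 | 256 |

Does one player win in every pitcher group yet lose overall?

Yes

Vs right-handers: Chen 163/408 = 40.0%, Kowalski 9/36 = 25.0% → Chen
Vs left-handers: Chen 23/34 = 67.6%, Kowalski 149/256 = 58.2% → Chen
Overall: Chen 186/442 = 42.1%, Kowalski 158/292 = 54.1% → Kowalski
Chen wins each pitcher group but Kowalski wins overall — the comparison reverses. Chen's at-bats skew toward vs right-handers, which has a lower base rate.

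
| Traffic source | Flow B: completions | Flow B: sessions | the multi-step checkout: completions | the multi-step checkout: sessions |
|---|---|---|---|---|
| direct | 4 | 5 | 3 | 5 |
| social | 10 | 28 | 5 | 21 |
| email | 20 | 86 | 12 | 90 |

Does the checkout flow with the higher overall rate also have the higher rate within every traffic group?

Direct: Flow B 4/5 = 80.0%, the multi-step checkout 3/5 = 60.0% → Flow B
Social: Flow B 10/28 = 35.7%, the multi-step checkout 5/21 = 23.8% → Flow B
Email: Flow B 20/86 = 23.3%, the multi-step checkout 12/90 = 13.3% → Flow B
Overall: Flow B 34/119 = 28.6%, the multi-step checkout 20/116 = 17.2% → Flow B
Flow B wins overall and in every traffic group — no reversal.

Yes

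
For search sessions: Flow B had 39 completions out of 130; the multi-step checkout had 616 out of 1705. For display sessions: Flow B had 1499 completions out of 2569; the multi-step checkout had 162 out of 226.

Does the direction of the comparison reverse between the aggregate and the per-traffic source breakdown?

Search: Flow B 39/130 = 30.0%, the multi-step checkout 616/1705 = 36.1% → the multi-step checkout
Display: Flow B 1499/2569 = 58.3%, the multi-step checkout 162/226 = 71.7% → the multi-step checkout
Overall: Flow B 1538/2699 = 57.0%, the multi-step checkout 778/1931 = 40.3% → Flow B
The multi-step checkout wins each traffic group but Flow B wins overall — the comparison reverses. The multi-step checkout's sessions skew toward search, which has a lower base rate.

Yes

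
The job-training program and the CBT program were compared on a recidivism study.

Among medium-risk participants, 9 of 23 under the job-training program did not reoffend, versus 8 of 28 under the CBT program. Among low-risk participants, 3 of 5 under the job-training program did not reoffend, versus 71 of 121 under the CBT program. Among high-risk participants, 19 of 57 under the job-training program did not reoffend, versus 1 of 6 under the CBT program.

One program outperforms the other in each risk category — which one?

the job-training program

Medium-risk: the job-training program 9/23 = 39.1%, the CBT program 8/28 = 28.6% → the job-training program
Low-risk: the job-training program 3/5 = 60.0%, the CBT program 71/121 = 58.7% → the job-training program
High-risk: the job-training program 19/57 = 33.3%, the CBT program 1/6 = 16.7% → the job-training program
The job-training program has the higher rate in all 3 groups.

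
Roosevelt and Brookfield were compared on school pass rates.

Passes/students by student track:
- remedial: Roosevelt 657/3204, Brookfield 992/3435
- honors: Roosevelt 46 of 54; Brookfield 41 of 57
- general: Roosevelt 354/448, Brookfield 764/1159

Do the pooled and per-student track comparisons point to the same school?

Remedial: Roosevelt 657/3204 = 20.5%, Brookfield 992/3435 = 28.9% → Brookfield
Honors: Roosevelt 46/54 = 85.2%, Brookfield 41/57 = 71.9% → Roosevelt
General: Roosevelt 354/448 = 79.0%, Brookfield 764/1159 = 65.9% → Roosevelt
Overall: Roosevelt 1057/3706 = 28.5%, Brookfield 1797/4651 = 38.6% → Brookfield
Neither sweeps: Roosevelt wins 2 of 3 groups, Brookfield wins 1. Brookfield wins overall but not every group — no Simpson reversal.

No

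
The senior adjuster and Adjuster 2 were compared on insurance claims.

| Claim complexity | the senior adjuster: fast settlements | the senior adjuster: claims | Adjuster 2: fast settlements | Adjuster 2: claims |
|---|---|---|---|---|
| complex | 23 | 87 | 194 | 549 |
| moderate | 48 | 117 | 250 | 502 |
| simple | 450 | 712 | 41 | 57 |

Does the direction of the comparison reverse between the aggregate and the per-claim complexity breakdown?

Yes

Complex: the senior adjuster 23/87 = 26.4%, Adjuster 2 194/549 = 35.3% → Adjuster 2
Moderate: the senior adjuster 48/117 = 41.0%, Adjuster 2 250/502 = 49.8% → Adjuster 2
Simple: the senior adjuster 450/712 = 63.2%, Adjuster 2 41/57 = 71.9% → Adjuster 2
Overall: the senior adjuster 521/916 = 56.9%, Adjuster 2 485/1108 = 43.8% → the senior adjuster
Adjuster 2 wins each claim group but the senior adjuster wins overall — the comparison reverses. Adjuster 2's claims skew toward complex, which has a lower base rate.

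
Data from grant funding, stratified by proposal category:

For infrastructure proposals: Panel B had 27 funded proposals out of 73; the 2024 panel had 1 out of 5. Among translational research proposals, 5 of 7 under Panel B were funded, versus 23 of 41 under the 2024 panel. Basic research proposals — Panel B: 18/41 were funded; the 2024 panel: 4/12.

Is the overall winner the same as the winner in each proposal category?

No

Infrastructure: Panel B 27/73 = 37.0%, the 2024 panel 1/5 = 20.0% → Panel B
Translational research: Panel B 5/7 = 71.4%, the 2024 panel 23/41 = 56.1% → Panel B
Basic research: Panel B 18/41 = 43.9%, the 2024 panel 4/12 = 33.3% → Panel B
Overall: Panel B 50/121 = 41.3%, the 2024 panel 28/58 = 48.3% → the 2024 panel
Panel B wins each proposal group but the 2024 panel wins overall — the comparison reverses. Panel B's proposals skew toward infrastructure, which has a lower base rate.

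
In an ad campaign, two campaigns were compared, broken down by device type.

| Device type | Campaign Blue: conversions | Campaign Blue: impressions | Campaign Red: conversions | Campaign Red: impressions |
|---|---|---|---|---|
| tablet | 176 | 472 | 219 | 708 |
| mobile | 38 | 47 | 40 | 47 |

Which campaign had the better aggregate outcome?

Campaign Blue

Tablet: Campaign Blue 176/472 = 37.3%, Campaign Red 219/708 = 30.9% → Campaign Blue
Mobile: Campaign Blue 38/47 = 80.9%, Campaign Red 40/47 = 85.1% → Campaign Red
Overall: Campaign Blue 214/519 = 41.2%, Campaign Red 259/755 = 34.3% → Campaign Blue
(Neither sweeps every device group, but Campaign Blue has the higher pooled rate.)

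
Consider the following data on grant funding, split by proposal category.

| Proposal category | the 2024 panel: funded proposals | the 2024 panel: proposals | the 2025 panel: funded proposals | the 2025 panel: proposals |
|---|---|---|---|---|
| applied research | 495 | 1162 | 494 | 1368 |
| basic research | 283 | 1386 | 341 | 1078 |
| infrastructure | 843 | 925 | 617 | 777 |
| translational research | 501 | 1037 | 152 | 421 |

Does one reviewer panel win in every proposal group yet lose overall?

Applied research: the 2024 panel 495/1162 = 42.6%, the 2025 panel 494/1368 = 36.1% → the 2024 panel
Basic research: the 2024 panel 283/1386 = 20.4%, the 2025 panel 341/1078 = 31.6% → the 2025 panel
Infrastructure: the 2024 panel 843/925 = 91.1%, the 2025 panel 617/777 = 79.4% → the 2024 panel
Translational research: the 2024 panel 501/1037 = 48.3%, the 2025 panel 152/421 = 36.1% → the 2024 panel
Overall: the 2024 panel 2122/4510 = 47.1%, the 2025 panel 1604/3644 = 44.0% → the 2024 panel
Neither sweeps: the 2024 panel wins 3 of 4 groups, the 2025 panel wins 1. The 2024 panel wins overall but not every group — no Simpson reversal.

No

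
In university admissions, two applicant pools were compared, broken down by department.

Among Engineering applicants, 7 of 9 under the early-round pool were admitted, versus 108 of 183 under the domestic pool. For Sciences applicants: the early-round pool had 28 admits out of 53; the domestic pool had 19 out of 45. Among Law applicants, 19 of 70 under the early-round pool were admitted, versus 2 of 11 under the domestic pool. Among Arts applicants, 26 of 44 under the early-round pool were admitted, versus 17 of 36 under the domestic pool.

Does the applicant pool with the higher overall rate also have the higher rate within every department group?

Engineering: the early-round pool 7/9 = 77.8%, the domestic pool 108/183 = 59.0% → the early-round pool
Sciences: the early-round pool 28/53 = 52.8%, the domestic pool 19/45 = 42.2% → the early-round pool
Law: the early-round pool 19/70 = 27.1%, the domestic pool 2/11 = 18.2% → the early-round pool
Arts: the early-round pool 26/44 = 59.1%, the domestic pool 17/36 = 47.2% → the early-round pool
Overall: the early-round pool 80/176 = 45.5%, the domestic pool 146/275 = 53.1% → the domestic pool
The early-round pool wins each department group but the domestic pool wins overall — the comparison reverses. The early-round pool's applicants skew toward Law, which has a lower base rate.

No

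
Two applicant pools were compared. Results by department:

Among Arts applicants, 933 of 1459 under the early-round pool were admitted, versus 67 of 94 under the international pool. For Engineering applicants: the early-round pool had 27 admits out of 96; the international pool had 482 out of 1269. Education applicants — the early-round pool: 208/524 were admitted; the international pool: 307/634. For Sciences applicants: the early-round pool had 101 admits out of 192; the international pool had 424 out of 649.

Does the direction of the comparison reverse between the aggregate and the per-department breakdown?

Arts: the early-round pool 933/1459 = 63.9%, the international pool 67/94 = 71.3% → the international pool
Engineering: the early-round pool 27/96 = 28.1%, the international pool 482/1269 = 38.0% → the international pool
Education: the early-round pool 208/524 = 39.7%, the international pool 307/634 = 48.4% → the international pool
Sciences: the early-round pool 101/192 = 52.6%, the international pool 424/649 = 65.3% → the international pool
Overall: the early-round pool 1269/2271 = 55.9%, the international pool 1280/2646 = 48.4% → the early-round pool
The international pool wins each department group but the early-round pool wins overall — the comparison reverses. The international pool's applicants skew toward Engineering, which has a lower base rate.

Yes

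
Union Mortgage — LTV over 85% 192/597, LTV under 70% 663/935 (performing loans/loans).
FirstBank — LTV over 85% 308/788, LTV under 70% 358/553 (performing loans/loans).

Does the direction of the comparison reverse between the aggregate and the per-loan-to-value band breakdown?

No

LTV over 85%: Union Mortgage 192/597 = 32.2%, FirstBank 308/788 = 39.1% → FirstBank
LTV under 70%: Union Mortgage 663/935 = 70.9%, FirstBank 358/553 = 64.7% → Union Mortgage
Overall: Union Mortgage 855/1532 = 55.8%, FirstBank 666/1341 = 49.7% → Union Mortgage
Neither sweeps: Union Mortgage wins 1 of 2 groups, FirstBank wins 1. Union Mortgage wins overall but not every group — no Simpson reversal.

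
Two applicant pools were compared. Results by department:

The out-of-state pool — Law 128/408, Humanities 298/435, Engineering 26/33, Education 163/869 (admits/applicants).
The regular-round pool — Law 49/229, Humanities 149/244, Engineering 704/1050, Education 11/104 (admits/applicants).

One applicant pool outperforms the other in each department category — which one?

the out-of-state pool

Law: the out-of-state pool 128/408 = 31.4%, the regular-round pool 49/229 = 21.4% → the out-of-state pool
Humanities: the out-of-state pool 298/435 = 68.5%, the regular-round pool 149/244 = 61.1% → the out-of-state pool
Engineering: the out-of-state pool 26/33 = 78.8%, the regular-round pool 704/1050 = 67.0% → the out-of-state pool
Education: the out-of-state pool 163/869 = 18.8%, the regular-round pool 11/104 = 10.6% → the out-of-state pool
The out-of-state pool has the higher rate in all 4 groups.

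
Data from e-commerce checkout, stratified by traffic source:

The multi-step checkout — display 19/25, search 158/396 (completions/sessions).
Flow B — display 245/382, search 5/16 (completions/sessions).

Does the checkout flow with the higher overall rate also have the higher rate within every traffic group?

Display: the multi-step checkout 19/25 = 76.0%, Flow B 245/382 = 64.1% → the multi-step checkout
Search: the multi-step checkout 158/396 = 39.9%, Flow B 5/16 = 31.2% → the multi-step checkout
Overall: the multi-step checkout 177/421 = 42.0%, Flow B 250/398 = 62.8% → Flow B
The multi-step checkout wins each traffic group but Flow B wins overall — the comparison reverses. The multi-step checkout's sessions skew toward search, which has a lower base rate.

No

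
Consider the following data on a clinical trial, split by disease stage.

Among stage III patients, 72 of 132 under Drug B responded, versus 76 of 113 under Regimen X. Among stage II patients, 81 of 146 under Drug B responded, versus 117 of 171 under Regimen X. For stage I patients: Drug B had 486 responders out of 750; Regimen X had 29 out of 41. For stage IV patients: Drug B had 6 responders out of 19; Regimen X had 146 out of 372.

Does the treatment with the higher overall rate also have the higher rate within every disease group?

Stage III: Drug B 72/132 = 54.5%, Regimen X 76/113 = 67.3% → Regimen X
Stage II: Drug B 81/146 = 55.5%, Regimen X 117/171 = 68.4% → Regimen X
Stage I: Drug B 486/750 = 64.8%, Regimen X 29/41 = 70.7% → Regimen X
Stage IV: Drug B 6/19 = 31.6%, Regimen X 146/372 = 39.2% → Regimen X
Overall: Drug B 645/1047 = 61.6%, Regimen X 368/697 = 52.8% → Drug B
Regimen X wins each disease group but Drug B wins overall — the comparison reverses. Regimen X's patients skew toward stage IV, which has a lower base rate.

No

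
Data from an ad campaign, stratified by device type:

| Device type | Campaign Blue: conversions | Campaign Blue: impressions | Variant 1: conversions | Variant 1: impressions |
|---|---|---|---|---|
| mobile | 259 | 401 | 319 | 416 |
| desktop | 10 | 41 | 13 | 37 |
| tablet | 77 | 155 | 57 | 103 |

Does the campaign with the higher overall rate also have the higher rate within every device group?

Mobile: Campaign Blue 259/401 = 64.6%, Variant 1 319/416 = 76.7% → Variant 1
Desktop: Campaign Blue 10/41 = 24.4%, Variant 1 13/37 = 35.1% → Variant 1
Tablet: Campaign Blue 77/155 = 49.7%, Variant 1 57/103 = 55.3% → Variant 1
Overall: Campaign Blue 346/597 = 58.0%, Variant 1 389/556 = 70.0% → Variant 1
Variant 1 wins overall and in every device group — no reversal.

Yes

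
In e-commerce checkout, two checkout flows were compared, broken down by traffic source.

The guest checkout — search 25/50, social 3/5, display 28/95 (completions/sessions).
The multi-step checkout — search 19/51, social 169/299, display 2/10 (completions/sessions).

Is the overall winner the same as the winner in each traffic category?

No

Search: the guest checkout 25/50 = 50.0%, the multi-step checkout 19/51 = 37.3% → the guest checkout
Social: the guest checkout 3/5 = 60.0%, the multi-step checkout 169/299 = 56.5% → the guest checkout
Display: the guest checkout 28/95 = 29.5%, the multi-step checkout 2/10 = 20.0% → the guest checkout
Overall: the guest checkout 56/150 = 37.3%, the multi-step checkout 190/360 = 52.8% → the multi-step checkout
The guest checkout wins each traffic group but the multi-step checkout wins overall — the comparison reverses. The guest checkout's sessions skew toward display, which has a lower base rate.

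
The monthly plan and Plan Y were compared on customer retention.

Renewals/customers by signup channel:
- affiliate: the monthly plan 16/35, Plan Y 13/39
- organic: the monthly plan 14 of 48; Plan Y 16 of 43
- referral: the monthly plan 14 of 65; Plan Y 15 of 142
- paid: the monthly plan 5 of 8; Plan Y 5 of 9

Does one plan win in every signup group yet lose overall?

Affiliate: the monthly plan 16/35 = 45.7%, Plan Y 13/39 = 33.3% → the monthly plan
Organic: the monthly plan 14/48 = 29.2%, Plan Y 16/43 = 37.2% → Plan Y
Referral: the monthly plan 14/65 = 21.5%, Plan Y 15/142 = 10.6% → the monthly plan
Paid: the monthly plan 5/8 = 62.5%, Plan Y 5/9 = 55.6% → the monthly plan
Overall: the monthly plan 49/156 = 31.4%, Plan Y 49/233 = 21.0% → the monthly plan
Neither sweeps: the monthly plan wins 3 of 4 groups, Plan Y wins 1. The monthly plan wins overall but not every group — no Simpson reversal.

No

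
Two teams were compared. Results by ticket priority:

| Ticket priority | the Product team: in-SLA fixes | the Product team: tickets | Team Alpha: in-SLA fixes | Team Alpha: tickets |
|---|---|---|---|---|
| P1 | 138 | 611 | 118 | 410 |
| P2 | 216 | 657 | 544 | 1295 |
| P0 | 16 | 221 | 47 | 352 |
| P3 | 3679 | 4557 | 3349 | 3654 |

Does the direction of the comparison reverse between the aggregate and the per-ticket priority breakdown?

P1: the Product team 138/611 = 22.6%, Team Alpha 118/410 = 28.8% → Team Alpha
P2: the Product team 216/657 = 32.9%, Team Alpha 544/1295 = 42.0% → Team Alpha
P0: the Product team 16/221 = 7.2%, Team Alpha 47/352 = 13.4% → Team Alpha
P3: the Product team 3679/4557 = 80.7%, Team Alpha 3349/3654 = 91.7% → Team Alpha
Overall: the Product team 4049/6046 = 67.0%, Team Alpha 4058/5711 = 71.1% → Team Alpha
Team Alpha wins overall and in every ticket group — no reversal.

No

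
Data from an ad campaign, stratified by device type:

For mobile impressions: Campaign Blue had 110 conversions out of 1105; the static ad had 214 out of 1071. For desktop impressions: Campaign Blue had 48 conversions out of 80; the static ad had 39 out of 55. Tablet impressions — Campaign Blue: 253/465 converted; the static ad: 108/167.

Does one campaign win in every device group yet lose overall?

Mobile: Campaign Blue 110/1105 = 10.0%, the static ad 214/1071 = 20.0% → the static ad
Desktop: Campaign Blue 48/80 = 60.0%, the static ad 39/55 = 70.9% → the static ad
Tablet: Campaign Blue 253/465 = 54.4%, the static ad 108/167 = 64.7% → the static ad
Overall: Campaign Blue 411/1650 = 24.9%, the static ad 361/1293 = 27.9% → the static ad
The static ad wins overall and in every device group — no reversal.

No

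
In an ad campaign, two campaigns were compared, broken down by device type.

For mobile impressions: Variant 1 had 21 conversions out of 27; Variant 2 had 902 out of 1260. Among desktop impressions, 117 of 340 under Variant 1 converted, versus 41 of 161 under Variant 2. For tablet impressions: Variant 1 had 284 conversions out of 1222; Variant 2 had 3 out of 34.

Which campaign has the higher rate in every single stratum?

Mobile: Variant 1 21/27 = 77.8%, Variant 2 902/1260 = 71.6% → Variant 1
Desktop: Variant 1 117/340 = 34.4%, Variant 2 41/161 = 25.5% → Variant 1
Tablet: Variant 1 284/1222 = 23.2%, Variant 2 3/34 = 8.8% → Variant 1
Variant 1 has the higher rate in all 3 groups.

Variant 1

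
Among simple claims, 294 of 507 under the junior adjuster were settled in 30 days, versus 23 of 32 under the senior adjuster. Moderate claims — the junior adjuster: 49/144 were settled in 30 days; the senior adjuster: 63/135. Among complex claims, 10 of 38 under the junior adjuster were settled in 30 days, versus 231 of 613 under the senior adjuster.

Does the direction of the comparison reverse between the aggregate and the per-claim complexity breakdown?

Simple: the junior adjuster 294/507 = 58.0%, the senior adjuster 23/32 = 71.9% → the senior adjuster
Moderate: the junior adjuster 49/144 = 34.0%, the senior adjuster 63/135 = 46.7% → the senior adjuster
Complex: the junior adjuster 10/38 = 26.3%, the senior adjuster 231/613 = 37.7% → the senior adjuster
Overall: the junior adjuster 353/689 = 51.2%, the senior adjuster 317/780 = 40.6% → the junior adjuster
The senior adjuster wins each claim group but the junior adjuster wins overall — the comparison reverses. The senior adjuster's claims skew toward complex, which has a lower base rate.

Yes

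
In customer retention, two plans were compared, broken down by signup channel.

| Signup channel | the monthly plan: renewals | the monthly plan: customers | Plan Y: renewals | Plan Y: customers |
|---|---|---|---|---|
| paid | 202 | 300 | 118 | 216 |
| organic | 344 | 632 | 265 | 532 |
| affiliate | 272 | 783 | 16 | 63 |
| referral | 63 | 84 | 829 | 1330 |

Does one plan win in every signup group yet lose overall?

Paid: the monthly plan 202/300 = 67.3%, Plan Y 118/216 = 54.6% → the monthly plan
Organic: the monthly plan 344/632 = 54.4%, Plan Y 265/532 = 49.8% → the monthly plan
Affiliate: the monthly plan 272/783 = 34.7%, Plan Y 16/63 = 25.4% → the monthly plan
Referral: the monthly plan 63/84 = 75.0%, Plan Y 829/1330 = 62.3% → the monthly plan
Overall: the monthly plan 881/1799 = 49.0%, Plan Y 1228/2141 = 57.4% → Plan Y
The monthly plan wins each signup group but Plan Y wins overall — the comparison reverses. The monthly plan's customers skew toward affiliate, which has a lower base rate.

Yes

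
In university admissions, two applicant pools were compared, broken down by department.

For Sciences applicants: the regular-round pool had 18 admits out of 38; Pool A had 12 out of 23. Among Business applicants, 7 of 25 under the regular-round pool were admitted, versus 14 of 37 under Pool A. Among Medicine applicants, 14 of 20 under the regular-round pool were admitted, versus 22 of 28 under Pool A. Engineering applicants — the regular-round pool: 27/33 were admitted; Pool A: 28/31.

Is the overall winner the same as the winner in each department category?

Yes

Sciences: the regular-round pool 18/38 = 47.4%, Pool A 12/23 = 52.2% → Pool A
Business: the regular-round pool 7/25 = 28.0%, Pool A 14/37 = 37.8% → Pool A
Medicine: the regular-round pool 14/20 = 70.0%, Pool A 22/28 = 78.6% → Pool A
Engineering: the regular-round pool 27/33 = 81.8%, Pool A 28/31 = 90.3% → Pool A
Overall: the regular-round pool 66/116 = 56.9%, Pool A 76/119 = 63.9% → Pool A
Pool A wins overall and in every department group — no reversal.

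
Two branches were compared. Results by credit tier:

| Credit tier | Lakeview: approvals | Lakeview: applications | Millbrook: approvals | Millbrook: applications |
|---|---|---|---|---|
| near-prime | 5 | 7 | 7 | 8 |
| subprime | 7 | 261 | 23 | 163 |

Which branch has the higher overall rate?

Near-prime: Lakeview 5/7 = 71.4%, Millbrook 7/8 = 87.5% → Millbrook
Subprime: Lakeview 7/261 = 2.7%, Millbrook 23/163 = 14.1% → Millbrook
Overall: Lakeview 12/268 = 4.5%, Millbrook 30/171 = 17.5% → Millbrook

Millbrook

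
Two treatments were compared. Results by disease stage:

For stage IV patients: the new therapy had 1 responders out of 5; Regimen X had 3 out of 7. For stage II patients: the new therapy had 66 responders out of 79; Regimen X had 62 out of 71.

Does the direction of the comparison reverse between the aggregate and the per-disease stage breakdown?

No

Stage IV: the new therapy 1/5 = 20.0%, Regimen X 3/7 = 42.9% → Regimen X
Stage II: the new therapy 66/79 = 83.5%, Regimen X 62/71 = 87.3% → Regimen X
Overall: the new therapy 67/84 = 79.8%, Regimen X 65/78 = 83.3% → Regimen X
Regimen X wins overall and in every disease group — no reversal.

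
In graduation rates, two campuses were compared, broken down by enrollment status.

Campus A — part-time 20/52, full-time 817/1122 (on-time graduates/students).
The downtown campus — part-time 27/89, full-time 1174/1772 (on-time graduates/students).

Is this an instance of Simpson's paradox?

No

Part-time: Campus A 20/52 = 38.5%, the downtown campus 27/89 = 30.3% → Campus A
Full-time: Campus A 817/1122 = 72.8%, the downtown campus 1174/1772 = 66.3% → Campus A
Overall: Campus A 837/1174 = 71.3%, the downtown campus 1201/1861 = 64.5% → Campus A
Campus A wins overall and in every enrollment group — no reversal.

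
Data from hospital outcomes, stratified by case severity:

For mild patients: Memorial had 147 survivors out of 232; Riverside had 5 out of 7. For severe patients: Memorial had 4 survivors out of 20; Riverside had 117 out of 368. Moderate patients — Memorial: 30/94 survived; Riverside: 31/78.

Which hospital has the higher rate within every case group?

Riverside

Mild: Memorial 147/232 = 63.4%, Riverside 5/7 = 71.4% → Riverside
Severe: Memorial 4/20 = 20.0%, Riverside 117/368 = 31.8% → Riverside
Moderate: Memorial 30/94 = 31.9%, Riverside 31/78 = 39.7% → Riverside
Riverside has the higher rate in all 3 groups.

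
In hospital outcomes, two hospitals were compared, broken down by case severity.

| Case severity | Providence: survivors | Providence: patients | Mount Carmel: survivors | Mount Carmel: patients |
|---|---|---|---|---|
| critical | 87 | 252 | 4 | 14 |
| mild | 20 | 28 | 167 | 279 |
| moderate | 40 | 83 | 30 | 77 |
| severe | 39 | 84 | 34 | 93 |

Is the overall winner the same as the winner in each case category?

No

Critical: Providence 87/252 = 34.5%, Mount Carmel 4/14 = 28.6% → Providence
Mild: Providence 20/28 = 71.4%, Mount Carmel 167/279 = 59.9% → Providence
Moderate: Providence 40/83 = 48.2%, Mount Carmel 30/77 = 39.0% → Providence
Severe: Providence 39/84 = 46.4%, Mount Carmel 34/93 = 36.6% → Providence
Overall: Providence 186/447 = 41.6%, Mount Carmel 235/463 = 50.8% → Mount Carmel
Providence wins each case group but Mount Carmel wins overall — the comparison reverses. Providence's patients skew toward critical, which has a lower base rate.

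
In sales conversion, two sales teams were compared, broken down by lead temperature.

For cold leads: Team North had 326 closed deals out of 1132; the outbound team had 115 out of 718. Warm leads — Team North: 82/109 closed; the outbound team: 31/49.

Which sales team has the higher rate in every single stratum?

Team North

Cold: Team North 326/1132 = 28.8%, the outbound team 115/718 = 16.0% → Team North
Warm: Team North 82/109 = 75.2%, the outbound team 31/49 = 63.3% → Team North
Team North has the higher rate in both groups.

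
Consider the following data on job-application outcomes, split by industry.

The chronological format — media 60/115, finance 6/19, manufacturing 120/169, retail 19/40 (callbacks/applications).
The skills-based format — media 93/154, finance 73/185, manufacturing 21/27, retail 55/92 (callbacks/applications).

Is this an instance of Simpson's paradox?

Media: the chronological format 60/115 = 52.2%, the skills-based format 93/154 = 60.4% → the skills-based format
Finance: the chronological format 6/19 = 31.6%, the skills-based format 73/185 = 39.5% → the skills-based format
Manufacturing: the chronological format 120/169 = 71.0%, the skills-based format 21/27 = 77.8% → the skills-based format
Retail: the chronological format 19/40 = 47.5%, the skills-based format 55/92 = 59.8% → the skills-based format
Overall: the chronological format 205/343 = 59.8%, the skills-based format 242/458 = 52.8% → the chronological format
The skills-based format wins each industry group but the chronological format wins overall — the comparison reverses. The skills-based format's applications skew toward finance, which has a lower base rate.

Yes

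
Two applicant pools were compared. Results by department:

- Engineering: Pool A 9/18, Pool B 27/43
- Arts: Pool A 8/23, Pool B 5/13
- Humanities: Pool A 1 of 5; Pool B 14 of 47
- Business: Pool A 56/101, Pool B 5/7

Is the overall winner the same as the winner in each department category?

Engineering: Pool A 9/18 = 50.0%, Pool B 27/43 = 62.8% → Pool B
Arts: Pool A 8/23 = 34.8%, Pool B 5/13 = 38.5% → Pool B
Humanities: Pool A 1/5 = 20.0%, Pool B 14/47 = 29.8% → Pool B
Business: Pool A 56/101 = 55.4%, Pool B 5/7 = 71.4% → Pool B
Overall: Pool A 74/147 = 50.3%, Pool B 51/110 = 46.4% → Pool A
Pool B wins each department group but Pool A wins overall — the comparison reverses. Pool B's applicants skew toward Humanities, which has a lower base rate.

No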